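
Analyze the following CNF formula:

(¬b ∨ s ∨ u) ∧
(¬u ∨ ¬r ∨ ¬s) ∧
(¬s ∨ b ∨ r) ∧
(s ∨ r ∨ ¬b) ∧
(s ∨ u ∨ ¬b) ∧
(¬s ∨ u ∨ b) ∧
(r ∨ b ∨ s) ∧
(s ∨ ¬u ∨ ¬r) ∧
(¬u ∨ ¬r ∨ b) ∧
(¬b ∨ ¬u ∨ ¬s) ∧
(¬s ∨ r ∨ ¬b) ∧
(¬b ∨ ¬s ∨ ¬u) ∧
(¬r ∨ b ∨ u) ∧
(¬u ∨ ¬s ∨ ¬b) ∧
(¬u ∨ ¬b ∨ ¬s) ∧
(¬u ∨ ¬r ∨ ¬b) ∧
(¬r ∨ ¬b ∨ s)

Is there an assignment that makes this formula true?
Yes

Yes, the formula is satisfiable.

One satisfying assignment is: r=True, s=True, b=True, u=False

Verification: With this assignment, all 17 clauses evaluate to true.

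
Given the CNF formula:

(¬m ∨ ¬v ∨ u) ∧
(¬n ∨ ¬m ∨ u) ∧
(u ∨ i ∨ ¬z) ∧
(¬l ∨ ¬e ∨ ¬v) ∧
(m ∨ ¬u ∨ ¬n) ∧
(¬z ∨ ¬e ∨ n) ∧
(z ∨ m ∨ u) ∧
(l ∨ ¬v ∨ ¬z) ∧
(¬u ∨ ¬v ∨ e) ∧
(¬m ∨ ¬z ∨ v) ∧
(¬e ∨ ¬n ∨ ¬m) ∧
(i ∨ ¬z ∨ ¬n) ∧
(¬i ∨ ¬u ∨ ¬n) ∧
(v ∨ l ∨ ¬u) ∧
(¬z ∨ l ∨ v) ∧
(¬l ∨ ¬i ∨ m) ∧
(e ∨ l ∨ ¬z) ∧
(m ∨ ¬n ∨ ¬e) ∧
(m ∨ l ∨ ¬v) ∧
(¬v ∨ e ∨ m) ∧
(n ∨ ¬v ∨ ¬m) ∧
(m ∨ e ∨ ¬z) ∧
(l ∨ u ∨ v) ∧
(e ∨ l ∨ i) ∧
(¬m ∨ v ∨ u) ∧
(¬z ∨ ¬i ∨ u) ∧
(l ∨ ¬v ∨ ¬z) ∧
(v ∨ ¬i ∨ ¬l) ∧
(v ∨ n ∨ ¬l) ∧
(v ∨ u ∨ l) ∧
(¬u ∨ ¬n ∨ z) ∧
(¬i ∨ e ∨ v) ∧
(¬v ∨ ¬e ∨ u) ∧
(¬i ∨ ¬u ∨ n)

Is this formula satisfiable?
No

No, the formula is not satisfiable.

No assignment of truth values to the variables can make all 34 clauses true simultaneously.

The formula is UNSAT (unsatisfiable).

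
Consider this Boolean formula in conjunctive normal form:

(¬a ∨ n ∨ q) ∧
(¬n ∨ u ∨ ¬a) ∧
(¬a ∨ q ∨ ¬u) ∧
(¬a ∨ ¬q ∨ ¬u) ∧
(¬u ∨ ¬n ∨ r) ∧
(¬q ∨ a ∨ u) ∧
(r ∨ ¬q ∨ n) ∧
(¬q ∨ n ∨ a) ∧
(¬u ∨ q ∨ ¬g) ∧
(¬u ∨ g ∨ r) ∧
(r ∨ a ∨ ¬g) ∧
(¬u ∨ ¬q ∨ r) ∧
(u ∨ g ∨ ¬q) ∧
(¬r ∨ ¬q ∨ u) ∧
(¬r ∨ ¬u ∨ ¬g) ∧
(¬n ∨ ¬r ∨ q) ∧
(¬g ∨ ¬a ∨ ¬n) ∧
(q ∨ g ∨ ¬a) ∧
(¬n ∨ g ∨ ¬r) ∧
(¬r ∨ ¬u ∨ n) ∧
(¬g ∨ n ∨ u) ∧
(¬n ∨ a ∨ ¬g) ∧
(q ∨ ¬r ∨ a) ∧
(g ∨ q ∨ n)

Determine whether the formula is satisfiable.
Yes

Yes, the formula is satisfiable.

One satisfying assignment is: g=False, a=False, r=False, u=False, q=False, n=True

Verification: With this assignment, all 24 clauses evaluate to true.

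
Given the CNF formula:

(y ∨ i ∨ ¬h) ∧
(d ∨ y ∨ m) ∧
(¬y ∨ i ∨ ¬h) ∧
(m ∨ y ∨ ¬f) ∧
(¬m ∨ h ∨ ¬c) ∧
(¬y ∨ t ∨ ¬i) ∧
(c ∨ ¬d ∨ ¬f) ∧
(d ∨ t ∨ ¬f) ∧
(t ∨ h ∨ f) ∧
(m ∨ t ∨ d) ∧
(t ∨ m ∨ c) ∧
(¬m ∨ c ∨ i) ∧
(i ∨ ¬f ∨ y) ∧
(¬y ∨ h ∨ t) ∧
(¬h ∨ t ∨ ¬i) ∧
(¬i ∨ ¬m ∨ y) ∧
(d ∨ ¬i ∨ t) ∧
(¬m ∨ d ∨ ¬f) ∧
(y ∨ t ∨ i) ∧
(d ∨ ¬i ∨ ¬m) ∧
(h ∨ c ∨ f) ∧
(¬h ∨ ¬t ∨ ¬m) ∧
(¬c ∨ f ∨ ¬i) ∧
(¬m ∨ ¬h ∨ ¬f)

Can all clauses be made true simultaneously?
Yes

Yes, the formula is satisfiable.

One satisfying assignment is: h=False, m=False, y=False, t=True, f=False, d=True, i=False, c=True

Verification: With this assignment, all 24 clauses evaluate to true.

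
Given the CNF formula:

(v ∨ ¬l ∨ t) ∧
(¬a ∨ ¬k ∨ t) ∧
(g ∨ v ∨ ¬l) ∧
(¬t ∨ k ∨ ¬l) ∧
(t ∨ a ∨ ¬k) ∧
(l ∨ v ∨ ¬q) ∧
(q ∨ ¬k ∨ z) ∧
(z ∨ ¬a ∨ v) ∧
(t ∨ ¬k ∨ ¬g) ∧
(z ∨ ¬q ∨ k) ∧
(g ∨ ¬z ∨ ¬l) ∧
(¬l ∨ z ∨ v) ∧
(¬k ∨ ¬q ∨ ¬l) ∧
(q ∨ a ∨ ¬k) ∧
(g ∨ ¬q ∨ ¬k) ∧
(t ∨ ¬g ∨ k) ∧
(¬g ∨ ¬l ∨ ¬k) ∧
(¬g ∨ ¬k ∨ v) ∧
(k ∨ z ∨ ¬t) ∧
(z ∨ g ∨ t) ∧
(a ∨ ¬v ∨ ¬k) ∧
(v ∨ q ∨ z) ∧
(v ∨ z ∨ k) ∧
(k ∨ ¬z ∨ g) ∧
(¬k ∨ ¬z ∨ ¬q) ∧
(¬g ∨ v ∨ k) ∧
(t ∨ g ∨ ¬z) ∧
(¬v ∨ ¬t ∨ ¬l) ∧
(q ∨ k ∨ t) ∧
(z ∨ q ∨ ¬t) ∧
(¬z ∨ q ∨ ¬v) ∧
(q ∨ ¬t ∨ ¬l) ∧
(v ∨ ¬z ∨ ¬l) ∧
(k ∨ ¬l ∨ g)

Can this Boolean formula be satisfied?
Yes

Yes, the formula is satisfiable.

One satisfying assignment is: g=False, k=True, q=False, z=True, a=True, v=False, t=True, l=False

Verification: With this assignment, all 34 clauses evaluate to true.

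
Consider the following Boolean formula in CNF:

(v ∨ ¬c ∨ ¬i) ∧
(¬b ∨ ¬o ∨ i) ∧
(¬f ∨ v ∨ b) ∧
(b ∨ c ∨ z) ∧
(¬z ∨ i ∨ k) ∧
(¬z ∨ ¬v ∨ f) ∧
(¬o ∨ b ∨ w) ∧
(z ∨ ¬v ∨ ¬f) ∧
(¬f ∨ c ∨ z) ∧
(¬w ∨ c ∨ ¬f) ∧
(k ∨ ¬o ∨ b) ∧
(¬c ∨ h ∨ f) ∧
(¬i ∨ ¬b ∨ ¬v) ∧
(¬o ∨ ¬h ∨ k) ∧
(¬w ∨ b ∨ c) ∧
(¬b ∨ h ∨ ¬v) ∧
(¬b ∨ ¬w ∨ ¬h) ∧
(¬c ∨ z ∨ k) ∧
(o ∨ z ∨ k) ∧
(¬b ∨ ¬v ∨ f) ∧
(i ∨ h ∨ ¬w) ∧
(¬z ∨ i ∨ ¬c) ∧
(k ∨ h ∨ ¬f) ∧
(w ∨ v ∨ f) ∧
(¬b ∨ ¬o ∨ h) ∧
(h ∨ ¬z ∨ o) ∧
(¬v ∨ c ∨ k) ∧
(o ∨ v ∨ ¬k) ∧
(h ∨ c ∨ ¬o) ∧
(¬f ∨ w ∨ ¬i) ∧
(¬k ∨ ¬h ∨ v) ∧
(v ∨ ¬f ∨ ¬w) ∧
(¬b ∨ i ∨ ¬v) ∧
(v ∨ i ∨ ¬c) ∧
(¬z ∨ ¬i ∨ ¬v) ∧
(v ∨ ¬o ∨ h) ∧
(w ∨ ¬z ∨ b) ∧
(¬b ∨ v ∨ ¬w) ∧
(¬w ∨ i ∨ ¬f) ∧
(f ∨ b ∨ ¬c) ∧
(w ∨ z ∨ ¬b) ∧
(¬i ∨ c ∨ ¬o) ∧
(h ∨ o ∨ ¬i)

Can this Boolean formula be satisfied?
No

No, the formula is not satisfiable.

No assignment of truth values to the variables can make all 43 clauses true simultaneously.

The formula is UNSAT (unsatisfiable).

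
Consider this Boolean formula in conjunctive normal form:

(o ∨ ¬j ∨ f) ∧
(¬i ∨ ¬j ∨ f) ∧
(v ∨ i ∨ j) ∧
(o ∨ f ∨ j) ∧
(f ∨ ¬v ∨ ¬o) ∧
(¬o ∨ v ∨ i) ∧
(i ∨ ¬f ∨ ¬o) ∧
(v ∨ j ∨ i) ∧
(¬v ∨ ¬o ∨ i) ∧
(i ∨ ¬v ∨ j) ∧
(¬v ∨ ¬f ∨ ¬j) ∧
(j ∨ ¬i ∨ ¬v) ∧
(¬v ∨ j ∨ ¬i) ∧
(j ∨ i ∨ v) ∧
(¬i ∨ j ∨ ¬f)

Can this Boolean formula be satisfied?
Yes

Yes, the formula is satisfiable.

One satisfying assignment is: i=False, f=True, o=False, j=True, v=False

Verification: With this assignment, all 15 clauses evaluate to true.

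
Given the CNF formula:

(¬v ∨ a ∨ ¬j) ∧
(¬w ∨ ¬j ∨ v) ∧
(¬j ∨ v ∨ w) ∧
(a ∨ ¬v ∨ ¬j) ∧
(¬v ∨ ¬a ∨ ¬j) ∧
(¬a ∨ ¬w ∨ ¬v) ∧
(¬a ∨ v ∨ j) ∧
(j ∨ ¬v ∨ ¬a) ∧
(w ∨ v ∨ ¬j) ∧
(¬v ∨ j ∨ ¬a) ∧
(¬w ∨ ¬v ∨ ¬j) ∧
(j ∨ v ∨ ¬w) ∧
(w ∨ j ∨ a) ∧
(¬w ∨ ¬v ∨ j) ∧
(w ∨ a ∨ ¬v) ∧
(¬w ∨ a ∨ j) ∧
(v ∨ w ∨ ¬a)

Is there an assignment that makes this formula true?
No

No, the formula is not satisfiable.

No assignment of truth values to the variables can make all 17 clauses true simultaneously.

The formula is UNSAT (unsatisfiable).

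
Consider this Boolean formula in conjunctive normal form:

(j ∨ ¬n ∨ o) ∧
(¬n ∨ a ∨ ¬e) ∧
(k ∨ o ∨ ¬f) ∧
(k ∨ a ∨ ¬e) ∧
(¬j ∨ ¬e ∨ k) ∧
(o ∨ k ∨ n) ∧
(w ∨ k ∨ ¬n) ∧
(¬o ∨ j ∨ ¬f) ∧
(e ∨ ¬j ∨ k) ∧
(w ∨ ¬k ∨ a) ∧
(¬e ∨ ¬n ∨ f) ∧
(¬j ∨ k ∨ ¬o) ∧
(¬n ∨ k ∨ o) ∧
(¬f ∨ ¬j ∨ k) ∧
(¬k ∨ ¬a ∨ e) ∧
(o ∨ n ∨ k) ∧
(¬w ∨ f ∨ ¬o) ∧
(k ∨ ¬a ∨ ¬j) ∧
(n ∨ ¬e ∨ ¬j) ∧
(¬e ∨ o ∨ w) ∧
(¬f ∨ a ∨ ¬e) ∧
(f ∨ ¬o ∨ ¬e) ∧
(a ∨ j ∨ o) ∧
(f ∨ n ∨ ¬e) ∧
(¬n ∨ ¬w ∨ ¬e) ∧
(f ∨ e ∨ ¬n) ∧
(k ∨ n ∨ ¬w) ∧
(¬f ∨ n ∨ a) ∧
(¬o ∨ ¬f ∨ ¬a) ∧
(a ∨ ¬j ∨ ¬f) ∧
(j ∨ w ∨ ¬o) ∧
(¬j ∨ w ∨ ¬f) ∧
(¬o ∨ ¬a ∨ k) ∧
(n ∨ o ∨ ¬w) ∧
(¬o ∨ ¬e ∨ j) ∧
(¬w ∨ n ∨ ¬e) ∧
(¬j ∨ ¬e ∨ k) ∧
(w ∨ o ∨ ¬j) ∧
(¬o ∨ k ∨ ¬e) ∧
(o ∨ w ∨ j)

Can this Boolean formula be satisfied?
No

No, the formula is not satisfiable.

No assignment of truth values to the variables can make all 40 clauses true simultaneously.

The formula is UNSAT (unsatisfiable).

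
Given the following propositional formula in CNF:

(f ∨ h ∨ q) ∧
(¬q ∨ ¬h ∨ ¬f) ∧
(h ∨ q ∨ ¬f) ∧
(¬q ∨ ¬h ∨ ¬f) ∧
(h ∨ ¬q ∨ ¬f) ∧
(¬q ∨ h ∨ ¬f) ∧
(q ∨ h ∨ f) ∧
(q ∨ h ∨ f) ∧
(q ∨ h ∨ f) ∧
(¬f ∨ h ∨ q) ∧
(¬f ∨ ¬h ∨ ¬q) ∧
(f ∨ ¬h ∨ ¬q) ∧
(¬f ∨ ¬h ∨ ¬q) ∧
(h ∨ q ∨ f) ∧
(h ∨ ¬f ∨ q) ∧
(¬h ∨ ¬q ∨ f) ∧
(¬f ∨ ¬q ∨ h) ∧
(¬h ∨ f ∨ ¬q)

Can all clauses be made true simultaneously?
Yes

Yes, the formula is satisfiable.

One satisfying assignment is: h=True, f=False, q=False

Verification: With this assignment, all 18 clauses evaluate to true.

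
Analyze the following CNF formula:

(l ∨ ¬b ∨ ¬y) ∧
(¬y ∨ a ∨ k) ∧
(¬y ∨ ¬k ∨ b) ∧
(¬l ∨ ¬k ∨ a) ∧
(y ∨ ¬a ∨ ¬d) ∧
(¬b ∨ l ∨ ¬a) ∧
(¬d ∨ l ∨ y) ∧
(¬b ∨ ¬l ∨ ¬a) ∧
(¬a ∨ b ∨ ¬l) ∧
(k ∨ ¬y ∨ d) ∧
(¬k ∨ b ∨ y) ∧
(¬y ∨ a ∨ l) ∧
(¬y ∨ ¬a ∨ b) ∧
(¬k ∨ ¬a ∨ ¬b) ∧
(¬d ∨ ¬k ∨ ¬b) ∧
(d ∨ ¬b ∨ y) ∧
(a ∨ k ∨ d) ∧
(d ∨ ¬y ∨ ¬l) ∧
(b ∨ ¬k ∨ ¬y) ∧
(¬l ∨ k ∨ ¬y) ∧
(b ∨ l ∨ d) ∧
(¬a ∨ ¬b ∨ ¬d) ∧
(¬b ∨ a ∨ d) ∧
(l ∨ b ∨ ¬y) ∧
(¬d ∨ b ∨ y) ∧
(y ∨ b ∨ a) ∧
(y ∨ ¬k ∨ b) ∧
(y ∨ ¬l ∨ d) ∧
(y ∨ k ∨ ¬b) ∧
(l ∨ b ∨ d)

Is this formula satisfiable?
No

No, the formula is not satisfiable.

No assignment of truth values to the variables can make all 30 clauses true simultaneously.

The formula is UNSAT (unsatisfiable).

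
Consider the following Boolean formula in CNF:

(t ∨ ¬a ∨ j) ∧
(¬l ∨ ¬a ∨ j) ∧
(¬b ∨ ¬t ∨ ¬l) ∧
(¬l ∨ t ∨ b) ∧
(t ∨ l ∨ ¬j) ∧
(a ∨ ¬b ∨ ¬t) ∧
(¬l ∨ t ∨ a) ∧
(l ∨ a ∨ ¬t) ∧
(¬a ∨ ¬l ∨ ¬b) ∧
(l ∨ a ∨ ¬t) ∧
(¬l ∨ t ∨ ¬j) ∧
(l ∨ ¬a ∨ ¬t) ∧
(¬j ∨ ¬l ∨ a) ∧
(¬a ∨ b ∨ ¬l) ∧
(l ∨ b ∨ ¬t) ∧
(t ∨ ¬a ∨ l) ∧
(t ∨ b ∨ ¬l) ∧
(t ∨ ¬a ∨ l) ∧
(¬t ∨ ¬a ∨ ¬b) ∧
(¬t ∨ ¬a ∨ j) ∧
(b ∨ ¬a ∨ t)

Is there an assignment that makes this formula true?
Yes

Yes, the formula is satisfiable.

One satisfying assignment is: j=False, a=False, l=False, t=False, b=False

Verification: With this assignment, all 21 clauses evaluate to true.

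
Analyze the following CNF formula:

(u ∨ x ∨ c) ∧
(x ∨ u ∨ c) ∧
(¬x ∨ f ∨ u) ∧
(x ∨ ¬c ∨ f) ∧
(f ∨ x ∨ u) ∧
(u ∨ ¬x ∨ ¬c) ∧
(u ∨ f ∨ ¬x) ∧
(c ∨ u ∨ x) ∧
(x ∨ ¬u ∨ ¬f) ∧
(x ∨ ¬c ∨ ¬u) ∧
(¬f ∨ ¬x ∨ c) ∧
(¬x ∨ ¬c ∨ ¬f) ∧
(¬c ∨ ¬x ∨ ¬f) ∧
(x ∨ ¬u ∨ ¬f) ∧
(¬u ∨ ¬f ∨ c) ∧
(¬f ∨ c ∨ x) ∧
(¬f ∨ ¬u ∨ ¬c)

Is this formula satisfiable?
Yes

Yes, the formula is satisfiable.

One satisfying assignment is: c=False, f=False, u=True, x=False

Verification: With this assignment, all 17 clauses evaluate to true.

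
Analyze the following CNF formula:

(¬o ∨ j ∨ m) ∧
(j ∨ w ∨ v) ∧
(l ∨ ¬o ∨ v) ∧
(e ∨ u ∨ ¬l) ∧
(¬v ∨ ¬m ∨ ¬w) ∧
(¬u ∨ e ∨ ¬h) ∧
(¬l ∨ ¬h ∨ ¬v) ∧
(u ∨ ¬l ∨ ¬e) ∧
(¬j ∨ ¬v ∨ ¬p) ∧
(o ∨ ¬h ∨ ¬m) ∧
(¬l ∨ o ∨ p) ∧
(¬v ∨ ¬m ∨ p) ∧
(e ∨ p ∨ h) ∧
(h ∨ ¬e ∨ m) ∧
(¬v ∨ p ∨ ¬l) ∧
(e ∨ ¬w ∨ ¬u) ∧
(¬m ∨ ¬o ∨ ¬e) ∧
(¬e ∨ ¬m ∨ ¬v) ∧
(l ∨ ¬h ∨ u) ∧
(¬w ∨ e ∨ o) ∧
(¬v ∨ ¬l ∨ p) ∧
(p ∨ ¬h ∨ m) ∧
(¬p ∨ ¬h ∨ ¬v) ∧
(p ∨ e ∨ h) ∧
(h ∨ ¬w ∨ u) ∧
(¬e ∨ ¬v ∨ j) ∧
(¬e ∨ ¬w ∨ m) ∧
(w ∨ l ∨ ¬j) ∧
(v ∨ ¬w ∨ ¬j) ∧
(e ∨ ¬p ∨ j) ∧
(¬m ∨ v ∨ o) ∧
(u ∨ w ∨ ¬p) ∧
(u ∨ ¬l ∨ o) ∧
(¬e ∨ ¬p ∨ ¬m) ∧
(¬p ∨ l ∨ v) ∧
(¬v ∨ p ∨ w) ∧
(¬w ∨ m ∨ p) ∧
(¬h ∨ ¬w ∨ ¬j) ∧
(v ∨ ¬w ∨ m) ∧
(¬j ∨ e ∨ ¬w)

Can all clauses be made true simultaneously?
Yes

Yes, the formula is satisfiable.

One satisfying assignment is: m=False, v=False, p=True, h=True, l=True, e=True, w=False, u=True, o=False, j=True

Verification: With this assignment, all 40 clauses evaluate to true.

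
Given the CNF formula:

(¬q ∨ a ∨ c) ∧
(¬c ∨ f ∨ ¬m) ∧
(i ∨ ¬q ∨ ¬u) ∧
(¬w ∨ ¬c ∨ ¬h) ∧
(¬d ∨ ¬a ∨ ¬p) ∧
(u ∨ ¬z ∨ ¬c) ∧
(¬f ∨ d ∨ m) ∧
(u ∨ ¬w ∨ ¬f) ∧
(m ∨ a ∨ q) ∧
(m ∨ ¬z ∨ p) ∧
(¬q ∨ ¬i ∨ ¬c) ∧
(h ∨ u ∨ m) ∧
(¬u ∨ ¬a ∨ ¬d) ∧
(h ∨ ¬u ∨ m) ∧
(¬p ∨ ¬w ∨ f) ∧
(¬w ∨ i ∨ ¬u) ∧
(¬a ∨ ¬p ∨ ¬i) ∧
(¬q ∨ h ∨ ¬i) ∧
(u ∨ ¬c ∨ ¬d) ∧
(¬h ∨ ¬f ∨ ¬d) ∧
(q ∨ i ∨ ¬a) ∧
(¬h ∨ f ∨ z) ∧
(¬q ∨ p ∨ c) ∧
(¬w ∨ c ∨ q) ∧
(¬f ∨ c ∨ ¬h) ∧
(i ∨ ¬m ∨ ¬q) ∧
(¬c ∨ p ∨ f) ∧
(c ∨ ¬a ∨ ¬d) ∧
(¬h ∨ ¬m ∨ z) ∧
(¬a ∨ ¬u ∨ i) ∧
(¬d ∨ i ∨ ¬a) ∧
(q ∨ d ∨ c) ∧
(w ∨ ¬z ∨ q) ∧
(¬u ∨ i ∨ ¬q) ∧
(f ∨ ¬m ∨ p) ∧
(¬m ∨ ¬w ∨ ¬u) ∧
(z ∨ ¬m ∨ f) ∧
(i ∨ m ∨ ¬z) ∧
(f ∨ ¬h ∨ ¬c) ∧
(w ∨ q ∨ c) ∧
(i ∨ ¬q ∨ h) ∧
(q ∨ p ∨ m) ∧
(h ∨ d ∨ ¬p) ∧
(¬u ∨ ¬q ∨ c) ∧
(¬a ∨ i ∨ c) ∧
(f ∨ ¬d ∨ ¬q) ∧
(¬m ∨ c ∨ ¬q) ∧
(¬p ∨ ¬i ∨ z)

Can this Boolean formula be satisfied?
Yes

Yes, the formula is satisfiable.

One satisfying assignment is: z=False, p=False, m=True, w=False, i=False, h=False, a=False, q=False, d=False, u=False, c=True, f=True

Verification: With this assignment, all 48 clauses evaluate to true.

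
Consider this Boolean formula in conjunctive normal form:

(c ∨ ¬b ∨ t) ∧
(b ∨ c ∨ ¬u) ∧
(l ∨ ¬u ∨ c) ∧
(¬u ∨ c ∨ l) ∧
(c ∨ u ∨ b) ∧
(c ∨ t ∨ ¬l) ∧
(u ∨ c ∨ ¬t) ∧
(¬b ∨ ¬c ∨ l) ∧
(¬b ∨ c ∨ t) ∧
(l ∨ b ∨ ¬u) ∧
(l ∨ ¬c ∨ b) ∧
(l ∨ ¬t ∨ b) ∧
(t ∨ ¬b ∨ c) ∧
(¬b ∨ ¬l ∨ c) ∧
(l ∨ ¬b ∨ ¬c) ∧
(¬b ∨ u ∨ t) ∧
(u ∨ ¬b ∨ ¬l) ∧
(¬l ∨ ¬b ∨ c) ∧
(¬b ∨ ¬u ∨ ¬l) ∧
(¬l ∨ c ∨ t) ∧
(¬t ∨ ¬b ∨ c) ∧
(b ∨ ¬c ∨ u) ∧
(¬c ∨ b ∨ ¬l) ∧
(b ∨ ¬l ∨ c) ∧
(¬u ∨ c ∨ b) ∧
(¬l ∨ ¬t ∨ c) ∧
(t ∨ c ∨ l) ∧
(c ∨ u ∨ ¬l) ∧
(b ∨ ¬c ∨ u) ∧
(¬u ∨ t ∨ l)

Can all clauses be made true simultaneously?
No

No, the formula is not satisfiable.

No assignment of truth values to the variables can make all 30 clauses true simultaneously.

The formula is UNSAT (unsatisfiable).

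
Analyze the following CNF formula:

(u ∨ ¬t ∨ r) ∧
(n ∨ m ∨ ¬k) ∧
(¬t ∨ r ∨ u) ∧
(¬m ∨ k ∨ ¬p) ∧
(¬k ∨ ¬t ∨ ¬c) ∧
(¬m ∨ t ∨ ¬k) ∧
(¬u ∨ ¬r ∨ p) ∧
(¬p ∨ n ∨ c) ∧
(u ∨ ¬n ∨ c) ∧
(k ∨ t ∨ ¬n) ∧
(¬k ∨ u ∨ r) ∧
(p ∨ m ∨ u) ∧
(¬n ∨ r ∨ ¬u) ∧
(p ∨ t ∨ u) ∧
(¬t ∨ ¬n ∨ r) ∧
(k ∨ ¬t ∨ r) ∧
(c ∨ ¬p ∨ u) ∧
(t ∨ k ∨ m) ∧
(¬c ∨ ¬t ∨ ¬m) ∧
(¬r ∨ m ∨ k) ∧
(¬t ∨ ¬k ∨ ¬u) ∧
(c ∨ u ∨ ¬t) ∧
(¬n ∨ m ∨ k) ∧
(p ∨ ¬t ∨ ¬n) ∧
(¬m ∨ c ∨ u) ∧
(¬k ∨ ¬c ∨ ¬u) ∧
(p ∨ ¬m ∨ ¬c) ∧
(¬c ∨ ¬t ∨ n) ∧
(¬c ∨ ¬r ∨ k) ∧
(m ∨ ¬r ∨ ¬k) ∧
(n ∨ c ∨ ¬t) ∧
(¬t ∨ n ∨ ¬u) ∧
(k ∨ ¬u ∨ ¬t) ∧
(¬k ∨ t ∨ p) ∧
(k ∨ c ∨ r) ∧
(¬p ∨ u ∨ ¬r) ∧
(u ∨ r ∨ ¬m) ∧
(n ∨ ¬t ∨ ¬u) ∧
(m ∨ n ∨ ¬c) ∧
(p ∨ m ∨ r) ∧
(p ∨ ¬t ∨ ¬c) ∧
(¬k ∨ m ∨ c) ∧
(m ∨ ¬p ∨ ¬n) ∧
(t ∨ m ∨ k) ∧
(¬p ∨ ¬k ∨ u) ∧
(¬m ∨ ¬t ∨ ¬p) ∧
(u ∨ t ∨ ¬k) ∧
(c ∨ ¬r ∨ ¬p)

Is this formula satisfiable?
No

No, the formula is not satisfiable.

No assignment of truth values to the variables can make all 48 clauses true simultaneously.

The formula is UNSAT (unsatisfiable).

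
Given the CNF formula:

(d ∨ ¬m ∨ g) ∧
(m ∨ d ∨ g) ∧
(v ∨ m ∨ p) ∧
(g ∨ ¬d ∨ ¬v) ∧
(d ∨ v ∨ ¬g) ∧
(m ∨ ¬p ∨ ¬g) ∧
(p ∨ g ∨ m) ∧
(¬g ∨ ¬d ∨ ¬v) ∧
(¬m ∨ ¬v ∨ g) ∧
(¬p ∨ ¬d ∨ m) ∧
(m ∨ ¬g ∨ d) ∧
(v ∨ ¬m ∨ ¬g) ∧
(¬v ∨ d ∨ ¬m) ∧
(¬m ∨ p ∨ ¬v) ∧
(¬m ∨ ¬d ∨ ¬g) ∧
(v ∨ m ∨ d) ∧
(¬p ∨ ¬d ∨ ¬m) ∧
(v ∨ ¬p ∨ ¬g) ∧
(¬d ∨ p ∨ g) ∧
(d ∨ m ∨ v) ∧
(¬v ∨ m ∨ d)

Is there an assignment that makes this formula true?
No

No, the formula is not satisfiable.

No assignment of truth values to the variables can make all 21 clauses true simultaneously.

The formula is UNSAT (unsatisfiable).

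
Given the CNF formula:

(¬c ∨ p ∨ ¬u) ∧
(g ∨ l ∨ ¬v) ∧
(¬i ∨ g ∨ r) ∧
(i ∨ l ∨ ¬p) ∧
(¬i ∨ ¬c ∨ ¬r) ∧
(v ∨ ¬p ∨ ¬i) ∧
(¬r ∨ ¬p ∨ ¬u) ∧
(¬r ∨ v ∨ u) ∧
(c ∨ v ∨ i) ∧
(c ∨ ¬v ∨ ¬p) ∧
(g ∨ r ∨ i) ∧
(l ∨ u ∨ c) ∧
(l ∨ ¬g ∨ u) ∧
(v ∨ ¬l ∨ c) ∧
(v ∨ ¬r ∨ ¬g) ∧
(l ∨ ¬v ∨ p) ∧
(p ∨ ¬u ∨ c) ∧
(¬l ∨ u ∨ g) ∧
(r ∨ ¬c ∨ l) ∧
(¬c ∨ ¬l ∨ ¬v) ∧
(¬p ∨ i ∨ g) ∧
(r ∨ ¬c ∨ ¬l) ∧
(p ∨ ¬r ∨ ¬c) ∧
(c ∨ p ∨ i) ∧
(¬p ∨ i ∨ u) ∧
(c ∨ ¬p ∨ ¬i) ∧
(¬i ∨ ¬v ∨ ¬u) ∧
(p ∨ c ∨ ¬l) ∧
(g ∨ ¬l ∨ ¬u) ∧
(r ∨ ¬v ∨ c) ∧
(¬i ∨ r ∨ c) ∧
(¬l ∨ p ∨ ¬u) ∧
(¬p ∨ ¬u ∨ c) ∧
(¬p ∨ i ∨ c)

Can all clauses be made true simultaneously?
No

No, the formula is not satisfiable.

No assignment of truth values to the variables can make all 34 clauses true simultaneously.

The formula is UNSAT (unsatisfiable).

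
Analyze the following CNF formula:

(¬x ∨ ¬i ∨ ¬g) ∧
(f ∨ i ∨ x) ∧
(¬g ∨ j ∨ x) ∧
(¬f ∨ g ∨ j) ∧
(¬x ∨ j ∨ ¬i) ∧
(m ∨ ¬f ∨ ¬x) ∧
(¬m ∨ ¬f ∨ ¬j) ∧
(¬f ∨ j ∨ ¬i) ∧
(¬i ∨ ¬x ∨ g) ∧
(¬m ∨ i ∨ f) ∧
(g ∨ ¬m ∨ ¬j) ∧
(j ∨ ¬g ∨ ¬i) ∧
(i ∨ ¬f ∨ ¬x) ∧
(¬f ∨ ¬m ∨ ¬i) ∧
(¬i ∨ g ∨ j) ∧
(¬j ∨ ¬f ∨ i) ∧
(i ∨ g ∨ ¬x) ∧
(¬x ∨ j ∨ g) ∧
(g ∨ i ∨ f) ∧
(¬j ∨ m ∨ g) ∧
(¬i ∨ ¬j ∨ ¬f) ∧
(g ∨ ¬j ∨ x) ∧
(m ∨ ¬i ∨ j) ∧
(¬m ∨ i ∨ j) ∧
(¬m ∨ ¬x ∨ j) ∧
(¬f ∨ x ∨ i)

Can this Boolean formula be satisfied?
Yes

Yes, the formula is satisfiable.

One satisfying assignment is: g=True, i=False, x=True, m=False, f=False, j=False

Verification: With this assignment, all 26 clauses evaluate to true.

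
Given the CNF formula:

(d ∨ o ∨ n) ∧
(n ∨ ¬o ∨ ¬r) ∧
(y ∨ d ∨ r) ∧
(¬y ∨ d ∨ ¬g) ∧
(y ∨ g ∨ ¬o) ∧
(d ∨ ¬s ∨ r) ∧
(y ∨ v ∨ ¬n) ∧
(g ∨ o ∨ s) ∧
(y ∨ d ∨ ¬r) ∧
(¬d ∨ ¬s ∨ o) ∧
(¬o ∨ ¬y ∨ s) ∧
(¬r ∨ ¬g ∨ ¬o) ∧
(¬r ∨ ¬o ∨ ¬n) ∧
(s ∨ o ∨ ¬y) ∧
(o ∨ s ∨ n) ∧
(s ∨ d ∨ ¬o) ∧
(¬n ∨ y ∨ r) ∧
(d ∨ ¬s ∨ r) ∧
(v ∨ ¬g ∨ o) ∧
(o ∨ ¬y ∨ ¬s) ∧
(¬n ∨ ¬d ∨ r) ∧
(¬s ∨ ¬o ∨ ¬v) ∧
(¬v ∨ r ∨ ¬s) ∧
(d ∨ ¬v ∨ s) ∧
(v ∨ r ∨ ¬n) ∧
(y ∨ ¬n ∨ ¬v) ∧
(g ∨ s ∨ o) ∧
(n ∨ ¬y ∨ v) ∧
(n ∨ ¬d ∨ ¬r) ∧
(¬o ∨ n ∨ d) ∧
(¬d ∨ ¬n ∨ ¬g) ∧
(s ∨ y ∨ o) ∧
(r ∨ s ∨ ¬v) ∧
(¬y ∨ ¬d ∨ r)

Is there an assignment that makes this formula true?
Yes

Yes, the formula is satisfiable.

One satisfying assignment is: r=False, v=False, y=False, s=False, g=True, n=False, d=True, o=True

Verification: With this assignment, all 34 clauses evaluate to true.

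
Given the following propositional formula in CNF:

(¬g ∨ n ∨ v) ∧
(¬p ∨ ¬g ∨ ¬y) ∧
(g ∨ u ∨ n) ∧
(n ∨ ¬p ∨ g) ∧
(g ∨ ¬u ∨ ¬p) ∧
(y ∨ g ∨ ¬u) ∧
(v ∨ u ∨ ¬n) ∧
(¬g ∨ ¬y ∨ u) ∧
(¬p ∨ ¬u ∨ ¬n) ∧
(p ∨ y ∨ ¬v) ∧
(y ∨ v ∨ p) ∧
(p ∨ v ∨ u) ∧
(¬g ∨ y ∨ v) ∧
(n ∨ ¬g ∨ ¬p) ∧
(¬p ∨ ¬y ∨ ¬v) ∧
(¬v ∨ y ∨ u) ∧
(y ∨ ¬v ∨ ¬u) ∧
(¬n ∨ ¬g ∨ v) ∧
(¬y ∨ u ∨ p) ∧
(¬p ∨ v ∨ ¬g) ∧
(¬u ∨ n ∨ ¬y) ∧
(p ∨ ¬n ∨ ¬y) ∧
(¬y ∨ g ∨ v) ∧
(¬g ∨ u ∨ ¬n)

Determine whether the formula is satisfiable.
No

No, the formula is not satisfiable.

No assignment of truth values to the variables can make all 24 clauses true simultaneously.

The formula is UNSAT (unsatisfiable).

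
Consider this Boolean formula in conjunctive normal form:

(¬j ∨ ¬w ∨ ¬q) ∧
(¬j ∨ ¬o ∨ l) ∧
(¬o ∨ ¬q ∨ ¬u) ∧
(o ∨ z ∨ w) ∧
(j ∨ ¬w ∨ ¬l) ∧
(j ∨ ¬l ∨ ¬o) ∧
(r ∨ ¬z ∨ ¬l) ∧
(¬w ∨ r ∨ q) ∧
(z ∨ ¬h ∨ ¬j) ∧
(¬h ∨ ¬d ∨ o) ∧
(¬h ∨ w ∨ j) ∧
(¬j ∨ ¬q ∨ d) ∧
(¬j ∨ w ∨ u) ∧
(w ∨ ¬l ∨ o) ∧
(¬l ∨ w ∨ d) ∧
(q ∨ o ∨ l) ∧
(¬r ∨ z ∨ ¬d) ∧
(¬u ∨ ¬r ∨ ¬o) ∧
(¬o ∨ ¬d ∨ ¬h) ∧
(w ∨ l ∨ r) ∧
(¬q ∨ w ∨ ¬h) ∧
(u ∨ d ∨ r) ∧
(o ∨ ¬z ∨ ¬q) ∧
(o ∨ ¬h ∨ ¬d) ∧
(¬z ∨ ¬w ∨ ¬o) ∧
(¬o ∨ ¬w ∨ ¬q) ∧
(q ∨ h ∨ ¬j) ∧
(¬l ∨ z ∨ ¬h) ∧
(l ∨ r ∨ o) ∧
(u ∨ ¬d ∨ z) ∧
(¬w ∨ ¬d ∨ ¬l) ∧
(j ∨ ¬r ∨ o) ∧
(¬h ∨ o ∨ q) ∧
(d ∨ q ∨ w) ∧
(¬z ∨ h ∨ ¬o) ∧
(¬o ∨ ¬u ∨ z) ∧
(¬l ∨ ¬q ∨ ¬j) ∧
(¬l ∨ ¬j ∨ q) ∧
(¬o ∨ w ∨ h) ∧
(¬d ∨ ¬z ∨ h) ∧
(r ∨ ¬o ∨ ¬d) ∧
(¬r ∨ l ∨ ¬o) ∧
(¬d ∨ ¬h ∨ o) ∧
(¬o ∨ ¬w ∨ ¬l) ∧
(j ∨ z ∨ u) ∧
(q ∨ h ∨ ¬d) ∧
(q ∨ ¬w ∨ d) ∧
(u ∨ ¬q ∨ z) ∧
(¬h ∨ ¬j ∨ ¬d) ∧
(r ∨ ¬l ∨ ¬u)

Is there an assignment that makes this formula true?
No

No, the formula is not satisfiable.

No assignment of truth values to the variables can make all 50 clauses true simultaneously.

The formula is UNSAT (unsatisfiable).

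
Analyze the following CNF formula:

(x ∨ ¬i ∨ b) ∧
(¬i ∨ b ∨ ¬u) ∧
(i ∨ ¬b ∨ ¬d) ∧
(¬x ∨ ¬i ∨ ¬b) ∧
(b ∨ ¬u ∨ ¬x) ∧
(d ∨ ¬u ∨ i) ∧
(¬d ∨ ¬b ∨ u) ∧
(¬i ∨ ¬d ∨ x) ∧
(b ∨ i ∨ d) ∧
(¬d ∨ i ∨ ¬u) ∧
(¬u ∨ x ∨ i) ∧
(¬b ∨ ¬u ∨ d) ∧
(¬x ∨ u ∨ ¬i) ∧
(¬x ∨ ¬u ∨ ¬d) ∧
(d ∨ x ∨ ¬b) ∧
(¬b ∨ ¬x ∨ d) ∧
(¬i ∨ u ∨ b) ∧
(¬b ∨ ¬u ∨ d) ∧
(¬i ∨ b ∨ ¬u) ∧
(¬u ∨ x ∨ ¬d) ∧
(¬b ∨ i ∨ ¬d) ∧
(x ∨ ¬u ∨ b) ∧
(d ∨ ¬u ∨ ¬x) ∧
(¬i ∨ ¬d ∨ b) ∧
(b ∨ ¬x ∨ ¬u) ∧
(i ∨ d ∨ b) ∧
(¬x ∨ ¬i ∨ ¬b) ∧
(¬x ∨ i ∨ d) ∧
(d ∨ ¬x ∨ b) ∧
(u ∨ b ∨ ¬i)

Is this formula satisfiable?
Yes

Yes, the formula is satisfiable.

One satisfying assignment is: u=False, i=False, x=False, b=False, d=True

Verification: With this assignment, all 30 clauses evaluate to true.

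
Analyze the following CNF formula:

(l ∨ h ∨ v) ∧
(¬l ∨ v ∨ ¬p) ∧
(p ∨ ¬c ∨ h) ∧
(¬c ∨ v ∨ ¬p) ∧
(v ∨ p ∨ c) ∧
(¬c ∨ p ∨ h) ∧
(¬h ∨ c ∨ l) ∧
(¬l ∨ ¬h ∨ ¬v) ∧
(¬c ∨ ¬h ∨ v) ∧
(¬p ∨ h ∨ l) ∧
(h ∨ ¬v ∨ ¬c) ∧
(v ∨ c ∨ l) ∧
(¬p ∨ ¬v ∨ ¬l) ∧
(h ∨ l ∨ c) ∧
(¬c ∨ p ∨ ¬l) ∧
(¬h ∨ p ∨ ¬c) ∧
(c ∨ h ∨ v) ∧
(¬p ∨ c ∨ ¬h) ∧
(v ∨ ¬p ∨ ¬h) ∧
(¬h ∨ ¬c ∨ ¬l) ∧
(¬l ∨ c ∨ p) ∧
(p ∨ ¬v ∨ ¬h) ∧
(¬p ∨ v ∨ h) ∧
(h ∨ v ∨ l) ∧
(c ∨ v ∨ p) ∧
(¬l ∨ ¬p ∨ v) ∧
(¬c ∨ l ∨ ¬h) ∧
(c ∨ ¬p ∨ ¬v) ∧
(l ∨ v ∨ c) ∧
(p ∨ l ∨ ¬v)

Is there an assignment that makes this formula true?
No

No, the formula is not satisfiable.

No assignment of truth values to the variables can make all 30 clauses true simultaneously.

The formula is UNSAT (unsatisfiable).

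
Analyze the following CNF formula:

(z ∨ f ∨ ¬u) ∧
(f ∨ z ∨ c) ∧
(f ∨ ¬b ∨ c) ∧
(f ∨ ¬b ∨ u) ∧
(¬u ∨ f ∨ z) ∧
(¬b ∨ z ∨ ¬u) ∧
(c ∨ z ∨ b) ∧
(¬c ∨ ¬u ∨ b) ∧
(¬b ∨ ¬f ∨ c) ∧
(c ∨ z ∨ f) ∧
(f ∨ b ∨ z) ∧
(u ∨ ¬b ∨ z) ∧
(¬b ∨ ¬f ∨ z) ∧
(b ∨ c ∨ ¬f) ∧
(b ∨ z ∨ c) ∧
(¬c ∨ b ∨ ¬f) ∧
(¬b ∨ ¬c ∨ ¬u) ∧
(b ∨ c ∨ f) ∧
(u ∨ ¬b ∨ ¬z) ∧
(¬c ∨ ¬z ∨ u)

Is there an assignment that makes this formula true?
No

No, the formula is not satisfiable.

No assignment of truth values to the variables can make all 20 clauses true simultaneously.

The formula is UNSAT (unsatisfiable).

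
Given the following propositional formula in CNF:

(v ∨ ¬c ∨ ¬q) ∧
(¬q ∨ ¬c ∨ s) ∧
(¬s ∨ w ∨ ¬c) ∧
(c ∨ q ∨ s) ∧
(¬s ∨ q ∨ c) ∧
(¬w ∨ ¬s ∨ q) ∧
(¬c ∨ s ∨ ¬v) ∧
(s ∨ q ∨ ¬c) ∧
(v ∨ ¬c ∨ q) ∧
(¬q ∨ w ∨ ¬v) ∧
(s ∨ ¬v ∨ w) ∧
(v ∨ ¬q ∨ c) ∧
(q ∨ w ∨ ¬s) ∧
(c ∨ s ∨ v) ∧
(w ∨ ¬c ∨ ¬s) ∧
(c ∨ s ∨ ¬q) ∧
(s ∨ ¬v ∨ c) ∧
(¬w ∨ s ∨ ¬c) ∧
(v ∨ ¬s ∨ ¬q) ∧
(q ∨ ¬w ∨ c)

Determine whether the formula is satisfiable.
Yes

Yes, the formula is satisfiable.

One satisfying assignment is: s=True, w=True, c=False, v=True, q=True

Verification: With this assignment, all 20 clauses evaluate to true.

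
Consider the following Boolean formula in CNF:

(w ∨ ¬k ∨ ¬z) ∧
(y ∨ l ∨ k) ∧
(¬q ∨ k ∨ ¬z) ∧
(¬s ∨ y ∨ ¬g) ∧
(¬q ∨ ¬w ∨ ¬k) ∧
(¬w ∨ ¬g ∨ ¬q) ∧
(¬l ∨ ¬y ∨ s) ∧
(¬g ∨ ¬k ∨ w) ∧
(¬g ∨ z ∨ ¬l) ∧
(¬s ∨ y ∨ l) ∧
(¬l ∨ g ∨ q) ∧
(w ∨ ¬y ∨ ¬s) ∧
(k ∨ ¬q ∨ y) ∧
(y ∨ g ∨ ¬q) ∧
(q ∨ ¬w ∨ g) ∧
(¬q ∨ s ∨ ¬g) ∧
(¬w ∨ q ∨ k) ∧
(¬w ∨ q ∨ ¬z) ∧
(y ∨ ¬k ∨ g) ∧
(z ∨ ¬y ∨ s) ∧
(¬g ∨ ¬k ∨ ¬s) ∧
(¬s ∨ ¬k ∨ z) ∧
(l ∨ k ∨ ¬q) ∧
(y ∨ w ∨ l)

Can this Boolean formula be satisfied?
Yes

Yes, the formula is satisfiable.

One satisfying assignment is: q=False, y=True, k=False, z=True, s=False, g=False, w=False, l=False

Verification: With this assignment, all 24 clauses evaluate to true.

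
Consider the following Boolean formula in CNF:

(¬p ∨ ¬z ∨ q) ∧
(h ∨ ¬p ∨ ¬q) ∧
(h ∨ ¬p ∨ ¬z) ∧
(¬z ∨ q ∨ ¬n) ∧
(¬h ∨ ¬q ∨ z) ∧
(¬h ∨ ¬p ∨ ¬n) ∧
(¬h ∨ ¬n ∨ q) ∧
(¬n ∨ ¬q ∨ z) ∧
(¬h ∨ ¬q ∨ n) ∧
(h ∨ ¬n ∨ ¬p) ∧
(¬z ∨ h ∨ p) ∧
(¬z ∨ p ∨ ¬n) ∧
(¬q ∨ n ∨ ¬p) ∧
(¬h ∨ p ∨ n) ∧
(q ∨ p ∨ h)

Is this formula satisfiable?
Yes

Yes, the formula is satisfiable.

One satisfying assignment is: p=False, z=False, h=False, q=True, n=False

Verification: With this assignment, all 15 clauses evaluate to true.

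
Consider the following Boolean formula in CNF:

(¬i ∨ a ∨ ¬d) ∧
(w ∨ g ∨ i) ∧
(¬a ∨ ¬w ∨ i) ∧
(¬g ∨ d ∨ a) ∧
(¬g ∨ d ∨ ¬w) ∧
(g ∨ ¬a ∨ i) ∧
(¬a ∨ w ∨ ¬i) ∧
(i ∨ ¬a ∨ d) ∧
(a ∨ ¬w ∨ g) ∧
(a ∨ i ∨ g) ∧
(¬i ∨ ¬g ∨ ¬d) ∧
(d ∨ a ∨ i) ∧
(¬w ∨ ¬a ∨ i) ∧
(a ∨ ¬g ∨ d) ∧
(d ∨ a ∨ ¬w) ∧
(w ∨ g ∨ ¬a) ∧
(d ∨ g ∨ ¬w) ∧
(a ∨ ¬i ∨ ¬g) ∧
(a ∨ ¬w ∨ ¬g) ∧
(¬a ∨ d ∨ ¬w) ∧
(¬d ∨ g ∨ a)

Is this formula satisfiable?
Yes

Yes, the formula is satisfiable.

One satisfying assignment is: w=False, a=False, g=False, i=True, d=False

Verification: With this assignment, all 21 clauses evaluate to true.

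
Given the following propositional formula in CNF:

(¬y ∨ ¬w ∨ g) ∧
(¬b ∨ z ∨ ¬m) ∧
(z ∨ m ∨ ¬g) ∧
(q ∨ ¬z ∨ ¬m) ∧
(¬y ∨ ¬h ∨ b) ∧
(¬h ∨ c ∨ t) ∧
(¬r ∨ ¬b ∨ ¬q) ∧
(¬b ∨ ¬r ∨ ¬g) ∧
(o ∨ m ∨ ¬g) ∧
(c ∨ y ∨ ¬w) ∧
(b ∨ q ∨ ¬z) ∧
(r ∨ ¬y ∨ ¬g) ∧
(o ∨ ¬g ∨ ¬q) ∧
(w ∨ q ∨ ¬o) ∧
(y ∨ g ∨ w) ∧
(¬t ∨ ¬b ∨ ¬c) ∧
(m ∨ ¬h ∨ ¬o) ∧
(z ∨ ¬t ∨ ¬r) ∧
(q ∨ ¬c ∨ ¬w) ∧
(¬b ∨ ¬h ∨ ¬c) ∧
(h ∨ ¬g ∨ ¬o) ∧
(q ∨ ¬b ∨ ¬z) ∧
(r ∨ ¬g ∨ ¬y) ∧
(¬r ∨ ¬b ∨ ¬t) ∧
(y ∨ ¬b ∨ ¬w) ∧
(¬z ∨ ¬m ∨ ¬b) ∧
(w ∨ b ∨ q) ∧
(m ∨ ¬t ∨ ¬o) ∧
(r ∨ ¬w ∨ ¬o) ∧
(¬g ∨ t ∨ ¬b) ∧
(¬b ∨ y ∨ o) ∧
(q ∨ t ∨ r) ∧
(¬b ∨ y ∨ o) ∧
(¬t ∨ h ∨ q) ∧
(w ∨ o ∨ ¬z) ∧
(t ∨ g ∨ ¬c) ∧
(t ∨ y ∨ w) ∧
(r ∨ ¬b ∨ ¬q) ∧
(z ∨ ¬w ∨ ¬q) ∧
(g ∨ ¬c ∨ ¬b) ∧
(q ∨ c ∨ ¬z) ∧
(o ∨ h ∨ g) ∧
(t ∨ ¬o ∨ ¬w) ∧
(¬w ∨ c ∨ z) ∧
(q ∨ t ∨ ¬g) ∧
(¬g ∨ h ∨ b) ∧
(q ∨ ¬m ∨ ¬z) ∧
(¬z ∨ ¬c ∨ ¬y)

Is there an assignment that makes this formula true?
Yes

Yes, the formula is satisfiable.

One satisfying assignment is: y=True, o=True, b=False, m=False, c=False, t=False, w=False, h=False, q=True, g=False, r=False, z=False

Verification: With this assignment, all 48 clauses evaluate to true.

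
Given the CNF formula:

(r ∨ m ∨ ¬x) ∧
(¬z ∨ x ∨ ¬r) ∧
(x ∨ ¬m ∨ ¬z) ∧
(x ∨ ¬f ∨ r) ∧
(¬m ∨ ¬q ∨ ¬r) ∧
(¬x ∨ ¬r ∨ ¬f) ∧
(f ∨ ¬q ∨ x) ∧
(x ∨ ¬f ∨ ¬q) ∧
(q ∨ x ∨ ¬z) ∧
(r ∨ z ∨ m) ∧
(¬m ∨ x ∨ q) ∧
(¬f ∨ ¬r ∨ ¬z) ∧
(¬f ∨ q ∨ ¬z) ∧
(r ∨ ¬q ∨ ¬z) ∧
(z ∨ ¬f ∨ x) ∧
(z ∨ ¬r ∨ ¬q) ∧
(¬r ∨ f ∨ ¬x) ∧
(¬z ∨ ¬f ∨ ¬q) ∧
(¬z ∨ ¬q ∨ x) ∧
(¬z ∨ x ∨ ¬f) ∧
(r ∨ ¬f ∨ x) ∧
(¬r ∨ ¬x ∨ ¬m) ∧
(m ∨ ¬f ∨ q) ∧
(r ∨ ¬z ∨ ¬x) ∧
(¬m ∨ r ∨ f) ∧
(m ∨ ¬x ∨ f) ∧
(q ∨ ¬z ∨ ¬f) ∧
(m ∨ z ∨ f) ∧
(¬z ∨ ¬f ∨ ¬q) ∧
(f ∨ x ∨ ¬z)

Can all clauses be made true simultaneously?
Yes

Yes, the formula is satisfiable.

One satisfying assignment is: q=False, z=False, x=True, m=True, f=True, r=False

Verification: With this assignment, all 30 clauses evaluate to true.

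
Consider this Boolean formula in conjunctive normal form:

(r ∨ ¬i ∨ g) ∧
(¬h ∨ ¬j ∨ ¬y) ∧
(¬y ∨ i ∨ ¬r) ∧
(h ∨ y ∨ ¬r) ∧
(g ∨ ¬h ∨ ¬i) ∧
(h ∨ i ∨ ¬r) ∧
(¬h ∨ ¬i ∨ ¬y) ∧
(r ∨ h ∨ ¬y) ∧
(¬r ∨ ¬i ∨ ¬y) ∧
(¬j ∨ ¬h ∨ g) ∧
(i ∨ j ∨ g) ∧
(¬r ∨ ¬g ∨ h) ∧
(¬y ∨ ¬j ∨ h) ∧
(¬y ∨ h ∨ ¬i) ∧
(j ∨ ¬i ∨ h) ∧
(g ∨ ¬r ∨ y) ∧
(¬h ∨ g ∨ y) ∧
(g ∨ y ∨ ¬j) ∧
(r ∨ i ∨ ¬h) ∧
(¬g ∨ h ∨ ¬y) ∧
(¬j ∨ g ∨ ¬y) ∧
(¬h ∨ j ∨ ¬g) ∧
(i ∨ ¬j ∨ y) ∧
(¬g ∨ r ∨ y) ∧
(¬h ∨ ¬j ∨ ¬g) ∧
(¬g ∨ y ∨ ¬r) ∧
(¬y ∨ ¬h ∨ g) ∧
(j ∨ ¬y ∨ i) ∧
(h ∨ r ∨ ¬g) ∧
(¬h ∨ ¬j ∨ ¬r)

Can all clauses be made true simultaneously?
No

No, the formula is not satisfiable.

No assignment of truth values to the variables can make all 30 clauses true simultaneously.

The formula is UNSAT (unsatisfiable).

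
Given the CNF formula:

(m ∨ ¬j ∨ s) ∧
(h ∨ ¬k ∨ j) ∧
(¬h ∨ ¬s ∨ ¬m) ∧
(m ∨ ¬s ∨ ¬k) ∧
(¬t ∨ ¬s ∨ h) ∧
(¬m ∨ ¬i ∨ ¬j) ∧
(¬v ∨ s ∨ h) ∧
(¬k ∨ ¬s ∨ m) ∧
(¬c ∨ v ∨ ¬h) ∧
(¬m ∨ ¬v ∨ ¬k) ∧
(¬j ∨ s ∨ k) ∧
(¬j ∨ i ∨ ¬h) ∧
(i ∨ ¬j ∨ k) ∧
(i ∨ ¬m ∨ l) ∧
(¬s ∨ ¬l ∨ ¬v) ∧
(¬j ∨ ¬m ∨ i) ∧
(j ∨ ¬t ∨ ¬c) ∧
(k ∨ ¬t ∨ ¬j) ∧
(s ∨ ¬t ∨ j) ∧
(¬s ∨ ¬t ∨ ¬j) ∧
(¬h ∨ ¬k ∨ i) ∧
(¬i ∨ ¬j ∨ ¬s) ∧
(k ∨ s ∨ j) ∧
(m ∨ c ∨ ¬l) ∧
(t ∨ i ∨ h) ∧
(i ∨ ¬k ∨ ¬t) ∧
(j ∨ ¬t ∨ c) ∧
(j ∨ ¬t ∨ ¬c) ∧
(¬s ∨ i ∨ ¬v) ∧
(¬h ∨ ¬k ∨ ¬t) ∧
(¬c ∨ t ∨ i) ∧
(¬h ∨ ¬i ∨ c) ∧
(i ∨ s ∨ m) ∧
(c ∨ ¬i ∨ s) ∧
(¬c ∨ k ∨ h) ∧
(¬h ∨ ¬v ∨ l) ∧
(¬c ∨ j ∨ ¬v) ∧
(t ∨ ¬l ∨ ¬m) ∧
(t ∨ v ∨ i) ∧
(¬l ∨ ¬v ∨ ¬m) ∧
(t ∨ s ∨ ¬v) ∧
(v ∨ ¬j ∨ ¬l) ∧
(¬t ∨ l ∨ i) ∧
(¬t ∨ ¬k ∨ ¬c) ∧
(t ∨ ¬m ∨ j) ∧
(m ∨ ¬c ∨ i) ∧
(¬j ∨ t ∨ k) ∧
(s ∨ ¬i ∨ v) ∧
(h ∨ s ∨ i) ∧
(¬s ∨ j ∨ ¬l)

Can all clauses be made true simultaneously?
Yes

Yes, the formula is satisfiable.

One satisfying assignment is: h=False, i=True, k=False, l=False, c=False, s=True, t=False, v=False, m=False, j=False

Verification: With this assignment, all 50 clauses evaluate to true.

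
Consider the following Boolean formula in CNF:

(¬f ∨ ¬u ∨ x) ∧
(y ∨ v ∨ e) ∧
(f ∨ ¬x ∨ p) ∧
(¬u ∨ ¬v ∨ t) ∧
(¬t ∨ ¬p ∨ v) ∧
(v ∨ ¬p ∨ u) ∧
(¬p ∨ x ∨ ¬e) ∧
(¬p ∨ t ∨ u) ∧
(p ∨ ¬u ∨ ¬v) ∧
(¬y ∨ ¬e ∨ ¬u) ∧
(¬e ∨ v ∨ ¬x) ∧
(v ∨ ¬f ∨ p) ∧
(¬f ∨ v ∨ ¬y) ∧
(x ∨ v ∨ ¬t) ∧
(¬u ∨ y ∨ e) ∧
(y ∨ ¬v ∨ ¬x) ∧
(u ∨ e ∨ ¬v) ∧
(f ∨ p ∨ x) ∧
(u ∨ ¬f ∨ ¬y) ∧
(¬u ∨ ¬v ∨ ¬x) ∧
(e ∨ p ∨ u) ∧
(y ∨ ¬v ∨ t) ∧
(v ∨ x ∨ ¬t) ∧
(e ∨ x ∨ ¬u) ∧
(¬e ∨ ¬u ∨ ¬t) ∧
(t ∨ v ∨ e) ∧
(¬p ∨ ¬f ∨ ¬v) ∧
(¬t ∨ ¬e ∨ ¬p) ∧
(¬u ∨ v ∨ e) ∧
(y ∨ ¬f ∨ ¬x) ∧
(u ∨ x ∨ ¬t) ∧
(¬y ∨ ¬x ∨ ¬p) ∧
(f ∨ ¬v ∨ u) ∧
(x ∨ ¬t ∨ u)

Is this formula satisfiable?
No

No, the formula is not satisfiable.

No assignment of truth values to the variables can make all 34 clauses true simultaneously.

The formula is UNSAT (unsatisfiable).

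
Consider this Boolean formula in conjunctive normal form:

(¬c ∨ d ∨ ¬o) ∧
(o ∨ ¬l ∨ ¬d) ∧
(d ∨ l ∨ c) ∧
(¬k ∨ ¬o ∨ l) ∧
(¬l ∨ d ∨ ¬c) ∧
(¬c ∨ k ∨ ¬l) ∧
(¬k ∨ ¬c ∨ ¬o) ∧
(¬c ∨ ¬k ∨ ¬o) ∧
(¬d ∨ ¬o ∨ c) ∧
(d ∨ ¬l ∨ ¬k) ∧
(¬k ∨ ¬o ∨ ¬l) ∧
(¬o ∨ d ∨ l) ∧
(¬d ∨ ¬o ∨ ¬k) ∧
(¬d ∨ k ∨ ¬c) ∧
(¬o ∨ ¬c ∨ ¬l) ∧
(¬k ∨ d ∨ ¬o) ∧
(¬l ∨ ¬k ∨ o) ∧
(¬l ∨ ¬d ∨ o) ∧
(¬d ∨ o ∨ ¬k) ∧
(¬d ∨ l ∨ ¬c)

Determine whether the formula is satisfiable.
Yes

Yes, the formula is satisfiable.

One satisfying assignment is: d=False, o=False, k=False, c=True, l=False

Verification: With this assignment, all 20 clauses evaluate to true.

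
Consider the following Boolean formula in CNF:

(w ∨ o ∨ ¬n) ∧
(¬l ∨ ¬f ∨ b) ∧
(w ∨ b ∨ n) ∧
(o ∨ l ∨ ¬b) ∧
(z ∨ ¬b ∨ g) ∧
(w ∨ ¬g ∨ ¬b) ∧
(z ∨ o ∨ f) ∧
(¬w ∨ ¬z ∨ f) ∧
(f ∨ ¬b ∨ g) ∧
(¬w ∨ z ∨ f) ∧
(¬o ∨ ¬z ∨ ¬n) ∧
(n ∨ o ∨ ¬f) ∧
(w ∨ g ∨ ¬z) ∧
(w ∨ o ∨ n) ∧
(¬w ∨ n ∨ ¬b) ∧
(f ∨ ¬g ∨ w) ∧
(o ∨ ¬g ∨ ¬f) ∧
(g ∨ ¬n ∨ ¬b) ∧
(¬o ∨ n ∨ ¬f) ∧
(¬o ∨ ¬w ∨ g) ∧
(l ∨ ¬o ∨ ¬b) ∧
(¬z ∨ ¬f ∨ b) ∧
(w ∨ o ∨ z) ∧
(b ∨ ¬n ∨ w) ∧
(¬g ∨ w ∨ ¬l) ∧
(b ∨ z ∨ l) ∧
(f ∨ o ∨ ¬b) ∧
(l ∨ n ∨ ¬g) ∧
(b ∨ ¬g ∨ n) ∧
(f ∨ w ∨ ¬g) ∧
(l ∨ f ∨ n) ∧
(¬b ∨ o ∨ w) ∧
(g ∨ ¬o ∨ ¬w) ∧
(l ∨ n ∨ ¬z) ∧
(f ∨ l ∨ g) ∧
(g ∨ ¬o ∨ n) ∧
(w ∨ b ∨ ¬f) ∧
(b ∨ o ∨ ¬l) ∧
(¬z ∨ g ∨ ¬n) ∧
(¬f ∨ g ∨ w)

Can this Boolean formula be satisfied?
Yes

Yes, the formula is satisfiable.

One satisfying assignment is: o=True, f=True, z=False, l=True, g=True, w=True, b=True, n=True

Verification: With this assignment, all 40 clauses evaluate to true.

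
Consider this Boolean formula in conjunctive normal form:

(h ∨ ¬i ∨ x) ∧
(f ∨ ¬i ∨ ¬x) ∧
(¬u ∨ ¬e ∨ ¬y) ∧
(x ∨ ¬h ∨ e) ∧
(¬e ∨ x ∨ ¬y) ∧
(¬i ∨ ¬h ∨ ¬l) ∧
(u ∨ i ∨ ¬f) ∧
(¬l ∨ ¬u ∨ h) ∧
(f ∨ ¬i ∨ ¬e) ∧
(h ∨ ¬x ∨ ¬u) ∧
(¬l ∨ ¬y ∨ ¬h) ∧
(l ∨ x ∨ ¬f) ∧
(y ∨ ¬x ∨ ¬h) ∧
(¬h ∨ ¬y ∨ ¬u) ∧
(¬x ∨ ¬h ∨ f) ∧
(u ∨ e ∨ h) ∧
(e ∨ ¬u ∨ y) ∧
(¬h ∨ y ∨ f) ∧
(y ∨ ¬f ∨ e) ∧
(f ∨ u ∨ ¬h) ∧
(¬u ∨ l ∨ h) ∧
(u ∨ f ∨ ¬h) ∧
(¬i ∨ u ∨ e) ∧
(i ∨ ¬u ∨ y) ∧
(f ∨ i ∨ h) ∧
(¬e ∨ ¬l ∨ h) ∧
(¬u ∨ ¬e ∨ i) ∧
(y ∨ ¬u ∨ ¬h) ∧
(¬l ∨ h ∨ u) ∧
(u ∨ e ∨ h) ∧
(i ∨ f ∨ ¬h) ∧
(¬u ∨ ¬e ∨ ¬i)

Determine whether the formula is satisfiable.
Yes

Yes, the formula is satisfiable.

One satisfying assignment is: e=True, u=False, y=False, i=True, f=True, h=False, l=False, x=True

Verification: With this assignment, all 32 clauses evaluate to true.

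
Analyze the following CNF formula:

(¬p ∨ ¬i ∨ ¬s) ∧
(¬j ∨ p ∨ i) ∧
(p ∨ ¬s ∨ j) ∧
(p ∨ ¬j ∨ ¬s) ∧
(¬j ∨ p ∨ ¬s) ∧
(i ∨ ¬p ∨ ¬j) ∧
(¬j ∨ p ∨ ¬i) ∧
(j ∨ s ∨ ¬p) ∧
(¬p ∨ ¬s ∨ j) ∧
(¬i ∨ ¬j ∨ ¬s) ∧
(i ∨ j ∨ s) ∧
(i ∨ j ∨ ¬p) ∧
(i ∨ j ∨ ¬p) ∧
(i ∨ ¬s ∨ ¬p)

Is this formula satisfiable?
Yes

Yes, the formula is satisfiable.

One satisfying assignment is: s=False, p=False, j=False, i=True

Verification: With this assignment, all 14 clauses evaluate to true.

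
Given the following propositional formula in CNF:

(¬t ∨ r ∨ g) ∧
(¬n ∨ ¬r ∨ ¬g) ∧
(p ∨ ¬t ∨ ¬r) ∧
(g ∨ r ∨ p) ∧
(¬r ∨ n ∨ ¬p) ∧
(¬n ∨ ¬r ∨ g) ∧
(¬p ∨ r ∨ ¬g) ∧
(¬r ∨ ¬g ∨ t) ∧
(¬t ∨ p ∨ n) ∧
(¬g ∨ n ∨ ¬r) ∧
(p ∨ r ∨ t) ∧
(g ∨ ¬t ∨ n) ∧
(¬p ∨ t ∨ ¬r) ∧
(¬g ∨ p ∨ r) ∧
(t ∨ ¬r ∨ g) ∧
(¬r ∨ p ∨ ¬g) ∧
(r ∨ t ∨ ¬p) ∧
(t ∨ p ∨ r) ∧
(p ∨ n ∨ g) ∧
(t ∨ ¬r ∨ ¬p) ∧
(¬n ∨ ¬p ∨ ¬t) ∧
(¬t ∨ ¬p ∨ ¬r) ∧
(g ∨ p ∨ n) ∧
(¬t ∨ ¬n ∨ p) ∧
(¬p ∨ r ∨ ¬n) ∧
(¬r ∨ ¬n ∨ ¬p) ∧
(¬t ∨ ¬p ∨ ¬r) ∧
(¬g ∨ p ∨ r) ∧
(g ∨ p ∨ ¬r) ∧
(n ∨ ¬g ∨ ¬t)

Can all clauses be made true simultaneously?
No

No, the formula is not satisfiable.

No assignment of truth values to the variables can make all 30 clauses true simultaneously.

The formula is UNSAT (unsatisfiable).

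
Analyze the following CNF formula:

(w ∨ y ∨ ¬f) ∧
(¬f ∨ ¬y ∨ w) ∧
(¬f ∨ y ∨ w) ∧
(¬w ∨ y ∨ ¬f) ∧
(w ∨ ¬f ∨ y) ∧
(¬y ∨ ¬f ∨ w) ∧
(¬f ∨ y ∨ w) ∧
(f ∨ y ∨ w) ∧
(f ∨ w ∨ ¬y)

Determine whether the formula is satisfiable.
Yes

Yes, the formula is satisfiable.

One satisfying assignment is: y=False, w=True, f=False

Verification: With this assignment, all 9 clauses evaluate to true.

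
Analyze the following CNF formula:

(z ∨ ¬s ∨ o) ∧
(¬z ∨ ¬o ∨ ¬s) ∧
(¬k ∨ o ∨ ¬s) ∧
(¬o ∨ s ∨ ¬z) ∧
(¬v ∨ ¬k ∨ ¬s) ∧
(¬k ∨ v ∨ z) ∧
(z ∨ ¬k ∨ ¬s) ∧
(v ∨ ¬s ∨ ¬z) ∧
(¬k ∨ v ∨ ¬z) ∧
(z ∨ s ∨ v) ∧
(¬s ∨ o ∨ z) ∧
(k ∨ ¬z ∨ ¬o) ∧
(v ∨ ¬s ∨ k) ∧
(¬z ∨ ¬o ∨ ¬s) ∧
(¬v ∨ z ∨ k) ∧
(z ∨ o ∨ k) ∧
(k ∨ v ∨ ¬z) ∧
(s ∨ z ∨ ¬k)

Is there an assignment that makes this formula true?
Yes

Yes, the formula is satisfiable.

One satisfying assignment is: v=True, z=True, k=False, s=False, o=False

Verification: With this assignment, all 18 clauses evaluate to true.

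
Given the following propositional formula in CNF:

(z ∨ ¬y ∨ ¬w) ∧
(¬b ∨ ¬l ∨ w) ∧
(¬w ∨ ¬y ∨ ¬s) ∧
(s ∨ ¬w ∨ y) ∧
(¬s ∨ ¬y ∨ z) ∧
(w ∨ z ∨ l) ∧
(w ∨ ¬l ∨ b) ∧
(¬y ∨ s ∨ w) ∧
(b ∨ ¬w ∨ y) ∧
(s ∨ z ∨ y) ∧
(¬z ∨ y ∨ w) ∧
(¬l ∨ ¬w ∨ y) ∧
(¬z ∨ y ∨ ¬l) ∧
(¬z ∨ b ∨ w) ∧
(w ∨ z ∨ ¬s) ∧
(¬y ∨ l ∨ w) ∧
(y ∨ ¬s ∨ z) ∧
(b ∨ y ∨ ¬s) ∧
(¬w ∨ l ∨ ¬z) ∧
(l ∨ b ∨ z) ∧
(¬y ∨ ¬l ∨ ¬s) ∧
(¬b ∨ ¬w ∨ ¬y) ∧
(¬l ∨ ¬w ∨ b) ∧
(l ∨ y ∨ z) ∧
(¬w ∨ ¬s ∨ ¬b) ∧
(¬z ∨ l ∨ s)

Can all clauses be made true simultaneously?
No

No, the formula is not satisfiable.

No assignment of truth values to the variables can make all 26 clauses true simultaneously.

The formula is UNSAT (unsatisfiable).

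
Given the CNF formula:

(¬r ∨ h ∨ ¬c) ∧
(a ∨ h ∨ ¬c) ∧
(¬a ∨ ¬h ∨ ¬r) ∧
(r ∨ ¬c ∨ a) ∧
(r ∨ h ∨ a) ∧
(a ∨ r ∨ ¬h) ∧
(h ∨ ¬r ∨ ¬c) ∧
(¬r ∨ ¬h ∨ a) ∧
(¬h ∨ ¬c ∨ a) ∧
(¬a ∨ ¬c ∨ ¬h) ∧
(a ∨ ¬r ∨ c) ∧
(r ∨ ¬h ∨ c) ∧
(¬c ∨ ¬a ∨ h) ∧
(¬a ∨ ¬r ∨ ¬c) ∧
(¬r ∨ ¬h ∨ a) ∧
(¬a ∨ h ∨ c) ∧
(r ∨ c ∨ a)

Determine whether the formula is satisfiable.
No

No, the formula is not satisfiable.

No assignment of truth values to the variables can make all 17 clauses true simultaneously.

The formula is UNSAT (unsatisfiable).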